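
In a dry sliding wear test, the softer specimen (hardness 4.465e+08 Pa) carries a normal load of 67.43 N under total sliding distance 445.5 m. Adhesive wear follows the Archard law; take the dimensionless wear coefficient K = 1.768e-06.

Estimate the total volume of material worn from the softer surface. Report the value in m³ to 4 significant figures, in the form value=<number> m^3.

Intermediates are printed rounded. The computation maintains exact precision — a single final rounding to 4 significant digits.
Restated in SI base units: W = 67.43 N, H = 4.465e+08 Pa, K = 1.768e-06.
By Archard's law, V = K·W·L/H = 1.768e-06 · 67.43 · 445.5 / 4.465e+08 = 1.189e-10 m³.

value=1.189e-10 m^3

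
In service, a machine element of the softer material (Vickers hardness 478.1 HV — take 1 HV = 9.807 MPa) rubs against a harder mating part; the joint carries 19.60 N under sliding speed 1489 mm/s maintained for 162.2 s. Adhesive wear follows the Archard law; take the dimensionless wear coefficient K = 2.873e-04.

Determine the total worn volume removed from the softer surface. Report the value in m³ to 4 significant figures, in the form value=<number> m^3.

Printed values are rounded. All arithmetic maintains full precision, and rounded once at the end to 4 significant digits.
Sliding speed v = 1489 mm/s = 1.489 m/s. Total distance L = v·t = 1.489 m/s × 162.2 s = 241.5 m.
Hardness H = 478.1 HV × 9.807 MPa/HV = 4689 MPa = 4.689e+09 Pa.
In SI base units: W = 19.60 N, H = 4.689e+09 Pa, K = 2.873e-04.
Wear volume V = K·W·L/H = 2.873e-04 · 19.60 · 241.5 / 4.689e+09 = 2.901e-10 m³.

value=2.901e-10 m^3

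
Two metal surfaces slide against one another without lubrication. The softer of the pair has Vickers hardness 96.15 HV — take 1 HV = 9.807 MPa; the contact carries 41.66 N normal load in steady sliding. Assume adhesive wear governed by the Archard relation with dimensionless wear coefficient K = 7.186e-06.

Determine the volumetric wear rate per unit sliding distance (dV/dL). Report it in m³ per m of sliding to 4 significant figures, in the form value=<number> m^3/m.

Quoted intermediates are rounded — all arithmetic runs at full precision; rounded once at the end: 4 significant digits.
Hardness H = 96.15 HV × 9.807 MPa/HV = 942.9 MPa = 9.429e+08 Pa.
Collected in SI base units: W = 41.66 N, H = 9.429e+08 Pa, K = 7.186e-06.
Volumetric rate dV/dL = K·W/H: 7.186e-06 · 41.66 / 9.429e+08 = 3.175e-13 m³/m.

value=3.175e-13 m^3/m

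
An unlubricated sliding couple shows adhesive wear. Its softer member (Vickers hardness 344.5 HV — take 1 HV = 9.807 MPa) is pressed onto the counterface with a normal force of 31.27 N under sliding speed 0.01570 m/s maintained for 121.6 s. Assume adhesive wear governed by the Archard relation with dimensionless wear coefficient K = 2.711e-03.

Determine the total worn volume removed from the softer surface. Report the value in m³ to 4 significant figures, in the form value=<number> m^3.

value=4.790e-11 m^3

Intermediates appear rounded. All working math carries full precision — one last rounding: four significant figures.
Convert: Sliding distance L = v·t = 0.01570 m/s × 121.6 s = 1.909 m.
Convert: Hardness H = 344.5 HV × 9.807 MPa/HV = 3379 MPa = 3.379e+09 Pa.
In SI base units: W = 31.27 N, H = 3.379e+09 Pa, K = 2.711e-03.
Worn volume V = K·W·L/H = 2.711e-03 · 31.27 · 1.909 / 3.379e+09 = 4.790e-11 m³.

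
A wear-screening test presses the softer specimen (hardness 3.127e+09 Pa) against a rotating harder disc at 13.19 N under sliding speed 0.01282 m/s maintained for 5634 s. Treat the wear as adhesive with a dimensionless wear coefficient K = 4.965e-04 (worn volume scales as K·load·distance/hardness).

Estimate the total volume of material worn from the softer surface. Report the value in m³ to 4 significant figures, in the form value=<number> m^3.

Intermediates are shown rounded — all arithmetic carries full precision. Rounded just once, at 4 significant figures.
Sliding distance L = v·t = 0.01282 m/s × 5634 s = 72.23 m.
In SI base units: W = 13.19 N, H = 3.127e+09 Pa, K = 4.965e-04.
Archard relation: V = K·W·L/H = 4.965e-04 · 13.19 · 72.23 / 3.127e+09 = 1.513e-10 m³.

value=1.513e-10 m^3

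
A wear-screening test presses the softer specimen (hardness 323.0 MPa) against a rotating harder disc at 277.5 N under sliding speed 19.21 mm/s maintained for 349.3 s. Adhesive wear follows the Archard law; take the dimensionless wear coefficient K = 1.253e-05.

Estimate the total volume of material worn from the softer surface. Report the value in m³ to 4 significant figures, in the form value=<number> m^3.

value=7.223e-11 m^3

The intermediates are displayed rounded; all arithmetic runs at exact precision — one final rounding, at four significant figures.
Sliding speed v = 19.21 mm/s = 0.01921 m/s. Sliding distance L = v·t = 0.01921 m/s × 349.3 s = 6.710 m.
Hardness H = 323.0 MPa = 3.230e+08 Pa.
Working in SI base units: W = 277.5 N, H = 3.230e+08 Pa, K = 1.253e-05.
The Archard volume V = K·W·L/H = 1.253e-05 · 277.5 · 6.710 / 3.230e+08 = 7.223e-11 m³.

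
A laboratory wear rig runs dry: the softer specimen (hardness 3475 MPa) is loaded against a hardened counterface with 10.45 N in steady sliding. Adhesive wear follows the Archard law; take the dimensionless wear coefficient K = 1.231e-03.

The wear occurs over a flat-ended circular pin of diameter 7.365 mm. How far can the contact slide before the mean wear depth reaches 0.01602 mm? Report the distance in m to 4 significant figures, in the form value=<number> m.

value=184.4 m

The computation holds full precision, and intermediates are shown rounded. Rounded just once: 4 significant figures.
Convert: Hardness H = 3475 MPa = 3.475e+09 Pa.
Convert: Pin diameter d = 7.365 mm = 0.007365 m. Contact area A = π·d²/4 = π·(0.007365 m)²/4 = 4.260e-05 m².
Convert: Depth limit h_lim = 0.01602 mm = 1.602e-05 m.
In SI base units, W = 10.45 N, H = 3.475e+09 Pa, K = 1.231e-03.
Wearable volume V_lim = h_lim·A = 1.602e-05 · 4.260e-05 = 6.825e-10 m³.
So the life L = V_lim·H/(K·W) = 6.825e-10 · 3.475e+09 / (1.231e-03 · 10.45) = 184.4 m.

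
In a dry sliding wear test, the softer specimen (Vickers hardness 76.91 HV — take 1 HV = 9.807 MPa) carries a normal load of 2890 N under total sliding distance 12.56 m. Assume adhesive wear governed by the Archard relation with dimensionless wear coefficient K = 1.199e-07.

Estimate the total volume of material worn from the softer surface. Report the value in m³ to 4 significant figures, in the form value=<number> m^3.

Intermediates appear rounded; each operation holds full precision; a single final rounding to four significant figures.
Convert: Hardness H = 76.91 HV × 9.807 MPa/HV = 754.3 MPa = 7.543e+08 Pa.
SI base units throughout: W = 2890 N, H = 7.543e+08 Pa, K = 1.199e-07.
Volume removed: V = K·W·L/H = 1.199e-07 · 2890 · 12.56 / 7.543e+08 = 5.770e-12 m³.

value=5.770e-12 m^3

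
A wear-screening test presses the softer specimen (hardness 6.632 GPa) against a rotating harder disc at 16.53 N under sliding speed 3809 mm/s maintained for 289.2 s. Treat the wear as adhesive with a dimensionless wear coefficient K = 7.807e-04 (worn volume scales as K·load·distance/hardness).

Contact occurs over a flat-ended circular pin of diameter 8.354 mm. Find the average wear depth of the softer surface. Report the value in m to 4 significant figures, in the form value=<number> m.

value=3.911e-05 m

Printed values are rounded; all working math keeps full float precision — rounded just once to 4 significant figures.
Sliding speed v = 3809 mm/s = 3.809 m/s. Distance L = v·t = 3.809 m/s × 289.2 s = 1102 m.
Hardness H = 6.632 GPa = 6.632e+09 Pa.
Pin diameter d = 8.354 mm = 0.008354 m. Contact area A = π·d²/4 = π·(0.008354 m)²/4 = 5.481e-05 m².
In SI base units: W = 16.53 N, H = 6.632e+09 Pa, K = 7.807e-04.
Wear volume V = K·W·L/H = 7.807e-04 · 16.53 · 1102 / 6.632e+09 = 2.143e-09 m³.
Depth of wear h = V/A = 2.143e-09 / 5.481e-05 = 3.911e-05 m.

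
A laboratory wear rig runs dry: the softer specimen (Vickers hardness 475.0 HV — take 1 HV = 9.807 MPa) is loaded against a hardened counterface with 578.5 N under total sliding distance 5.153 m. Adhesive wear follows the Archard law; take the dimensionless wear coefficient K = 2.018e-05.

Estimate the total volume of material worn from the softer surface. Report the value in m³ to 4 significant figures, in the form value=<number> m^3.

value=1.291e-11 m^3

Shown intermediates are rounded — each operation runs at full float precision — rounded just once: four significant digits.
Convert: Hardness H = 475.0 HV × 9.807 MPa/HV = 4658 MPa = 4.658e+09 Pa.
In SI base units: W = 578.5 N, H = 4.658e+09 Pa, K = 2.018e-05.
Archard relation: V = K·W·L/H = 2.018e-05 · 578.5 · 5.153 / 4.658e+09 = 1.291e-11 m³.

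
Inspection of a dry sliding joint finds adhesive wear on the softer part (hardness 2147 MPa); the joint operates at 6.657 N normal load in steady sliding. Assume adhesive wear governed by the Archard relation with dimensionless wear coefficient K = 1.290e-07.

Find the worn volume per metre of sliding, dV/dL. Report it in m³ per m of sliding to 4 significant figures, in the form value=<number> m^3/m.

The algebra holds full precision, and the intermediates are printed rounded. Rounded just once: four significant digits.
Convert: Hardness H = 2147 MPa = 2.147e+09 Pa.
Expressed in SI base units: W = 6.657 N, H = 2.147e+09 Pa, K = 1.290e-07.
Volumetric rate dV/dL = K·W/H (independent of L): 1.290e-07 · 6.657 / 2.147e+09 = 4.000e-16 m³/m.

value=4.000e-16 m^3/m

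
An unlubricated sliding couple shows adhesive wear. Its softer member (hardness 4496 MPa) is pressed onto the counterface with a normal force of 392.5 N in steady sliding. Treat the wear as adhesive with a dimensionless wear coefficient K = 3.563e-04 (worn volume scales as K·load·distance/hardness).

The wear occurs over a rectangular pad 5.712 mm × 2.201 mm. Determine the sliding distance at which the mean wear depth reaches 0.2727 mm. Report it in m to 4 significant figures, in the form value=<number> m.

value=110.2 m

Every step keeps exact precision; intermediate values are printed rounded. Rounded just once to four significant figures.
Hardness H = 4496 MPa = 4.496e+09 Pa.
Pad sides 5.712 mm × 2.201 mm = 0.005712 m × 0.002201 m. Contact area A = 0.005712 m × 0.002201 m = 1.257e-05 m².
Depth limit h_lim = 0.2727 mm = 2.727e-04 m.
As SI base values: W = 392.5 N, H = 4.496e+09 Pa, K = 3.563e-04.
Allowed volume V_lim = h_lim·A = 2.727e-04 · 1.257e-05 = 3.428e-09 m³.
So the life L = V_lim·H/(K·W) = 3.428e-09 · 4.496e+09 / (3.563e-04 · 392.5) = 110.2 m.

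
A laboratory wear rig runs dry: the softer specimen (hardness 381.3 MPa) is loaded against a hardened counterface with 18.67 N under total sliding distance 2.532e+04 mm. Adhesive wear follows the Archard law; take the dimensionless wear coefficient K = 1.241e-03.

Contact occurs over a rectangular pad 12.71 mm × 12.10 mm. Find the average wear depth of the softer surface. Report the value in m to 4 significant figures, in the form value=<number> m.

Displayed values are rounded. The algebra holds full float precision, and a lone final rounding: 4 significant figures.
Convert: Sliding distance L = 2.532e+04 mm = 25.32 m.
Convert: Hardness H = 381.3 MPa = 3.813e+08 Pa.
Convert: Pad sides 12.71 mm × 12.10 mm = 0.01271 m × 0.01210 m. Contact area A = 0.01271 m × 0.01210 m = 1.538e-04 m².
Restated in SI base units: W = 18.67 N, H = 3.813e+08 Pa, K = 1.241e-03.
Archard relation: V = K·W·L/H = 1.241e-03 · 18.67 · 25.32 / 3.813e+08 = 1.539e-09 m³.
Mean wear depth h = V/A = 1.539e-09 / 1.538e-04 = 1.000e-05 m.

value=1.000e-05 m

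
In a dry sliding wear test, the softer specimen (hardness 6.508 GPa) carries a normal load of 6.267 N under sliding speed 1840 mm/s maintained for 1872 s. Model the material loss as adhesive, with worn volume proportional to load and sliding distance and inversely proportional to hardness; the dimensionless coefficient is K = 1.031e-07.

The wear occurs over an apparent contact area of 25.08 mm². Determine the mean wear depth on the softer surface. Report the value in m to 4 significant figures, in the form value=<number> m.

value=1.364e-08 m

All working math carries full precision. Quoted intermediates are rounded, and a single final rounding: 4 significant figures.
Sliding speed v = 1840 mm/s = 1.840 m/s. Path length L = v·t = 1.840 m/s × 1872 s = 3444 m.
Hardness H = 6.508 GPa = 6.508e+09 Pa.
Contact area A = 25.08 mm² = 2.508e-05 m².
As SI base values: W = 6.267 N, H = 6.508e+09 Pa, K = 1.031e-07.
Wear volume V = K·W·L/H = 1.031e-07 · 6.267 · 3444 / 6.508e+09 = 3.420e-13 m³.
Mean depth h = V/A = 3.420e-13 / 2.508e-05 = 1.364e-08 m.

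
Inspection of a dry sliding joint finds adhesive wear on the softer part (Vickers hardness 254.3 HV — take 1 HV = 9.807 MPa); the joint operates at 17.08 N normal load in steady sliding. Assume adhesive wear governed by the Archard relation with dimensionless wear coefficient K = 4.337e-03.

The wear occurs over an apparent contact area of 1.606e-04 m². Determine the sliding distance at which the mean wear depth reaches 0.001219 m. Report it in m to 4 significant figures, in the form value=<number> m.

value=6591 m

Shown intermediates are rounded, and all arithmetic carries full precision. Rounded just once, at 4 significant digits.
Convert: Hardness H = 254.3 HV × 9.807 MPa/HV = 2494 MPa = 2.494e+09 Pa.
As SI base values: W = 17.08 N, H = 2.494e+09 Pa, K = 4.337e-03.
Permissible volume V_lim = h_lim·A = 0.001219 · 1.606e-04 = 1.958e-07 m³.
Life L = V_lim·H/(K·W) = 1.958e-07 · 2.494e+09 / (4.337e-03 · 17.08) = 6591 m.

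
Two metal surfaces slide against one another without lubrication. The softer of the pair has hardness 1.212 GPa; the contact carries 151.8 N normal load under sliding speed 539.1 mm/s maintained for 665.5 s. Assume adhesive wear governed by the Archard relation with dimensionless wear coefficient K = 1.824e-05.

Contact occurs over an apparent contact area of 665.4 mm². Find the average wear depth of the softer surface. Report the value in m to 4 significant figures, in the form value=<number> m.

value=1.232e-06 m

The computation maintains full precision; the intermediates are shown rounded, and rounded just once to 4 significant digits.
Convert: Sliding speed v = 539.1 mm/s = 0.5391 m/s. Total distance L = v·t = 0.5391 m/s × 665.5 s = 358.8 m.
Convert: Hardness H = 1.212 GPa = 1.212e+09 Pa.
Convert: Contact area A = 665.4 mm² = 6.654e-04 m².
Working in SI base units: W = 151.8 N, H = 1.212e+09 Pa, K = 1.824e-05.
Wear volume V = K·W·L/H = 1.824e-05 · 151.8 · 358.8 / 1.212e+09 = 8.196e-10 m³.
Depth h = V/A = 8.196e-10 / 6.654e-04 = 1.232e-06 m.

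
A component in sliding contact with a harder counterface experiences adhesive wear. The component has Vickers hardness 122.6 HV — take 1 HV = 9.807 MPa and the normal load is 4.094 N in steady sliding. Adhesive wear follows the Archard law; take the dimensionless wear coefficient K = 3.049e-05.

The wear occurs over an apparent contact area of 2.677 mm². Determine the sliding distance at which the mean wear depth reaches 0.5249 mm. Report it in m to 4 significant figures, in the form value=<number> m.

value=1.353e+04 m

Intermediates are shown rounded, and all working math keeps exact precision — rounded once at the end to four significant digits.
Hardness H = 122.6 HV × 9.807 MPa/HV = 1202 MPa = 1.202e+09 Pa.
Contact area A = 2.677 mm² = 2.677e-06 m².
Depth limit h_lim = 0.5249 mm = 5.249e-04 m.
Restated in SI base units: W = 4.094 N, H = 1.202e+09 Pa, K = 3.049e-05.
Allowed volume V_lim = h_lim·A = 5.249e-04 · 2.677e-06 = 1.405e-09 m³.
So the life L = V_lim·H/(K·W) = 1.405e-09 · 1.202e+09 / (3.049e-05 · 4.094) = 1.353e+04 m.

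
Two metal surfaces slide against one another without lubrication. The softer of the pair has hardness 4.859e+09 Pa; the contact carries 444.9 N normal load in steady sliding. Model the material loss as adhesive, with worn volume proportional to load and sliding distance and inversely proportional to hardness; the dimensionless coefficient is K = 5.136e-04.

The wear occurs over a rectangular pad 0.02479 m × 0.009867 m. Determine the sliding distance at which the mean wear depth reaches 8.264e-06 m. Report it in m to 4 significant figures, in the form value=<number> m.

The computation holds full precision; the intermediates appear rounded — one last rounding, at four significant figures.
Convert: Contact area A = 0.02479 m × 0.009867 m = 2.446e-04 m².
SI base units throughout: W = 444.9 N, H = 4.859e+09 Pa, K = 5.136e-04.
Permissible volume V_lim = h_lim·A = 8.264e-06 · 2.446e-04 = 2.021e-09 m³.
Thus life L = V_lim·H/(K·W) = 2.021e-09 · 4.859e+09 / (5.136e-04 · 444.9) = 42.98 m.

value=42.98 m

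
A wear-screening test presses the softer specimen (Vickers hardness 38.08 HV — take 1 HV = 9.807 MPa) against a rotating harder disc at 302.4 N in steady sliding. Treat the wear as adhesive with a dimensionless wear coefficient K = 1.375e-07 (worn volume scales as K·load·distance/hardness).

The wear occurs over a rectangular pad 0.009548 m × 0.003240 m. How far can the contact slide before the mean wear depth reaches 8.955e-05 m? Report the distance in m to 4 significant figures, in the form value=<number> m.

value=2.488e+04 m

Intermediate values are displayed rounded, and the computation maintains full precision — rounded just once, at 4 significant figures.
Hardness H = 38.08 HV × 9.807 MPa/HV = 373.5 MPa = 3.735e+08 Pa.
Contact area A = 0.009548 m × 0.003240 m = 3.094e-05 m².
Collected in SI base units: W = 302.4 N, H = 3.735e+08 Pa, K = 1.375e-07.
Allowed volume V_lim = h_lim·A = 8.955e-05 · 3.094e-05 = 2.770e-09 m³.
Life L = V_lim·H/(K·W) = 2.770e-09 · 3.735e+08 / (1.375e-07 · 302.4) = 2.488e+04 m.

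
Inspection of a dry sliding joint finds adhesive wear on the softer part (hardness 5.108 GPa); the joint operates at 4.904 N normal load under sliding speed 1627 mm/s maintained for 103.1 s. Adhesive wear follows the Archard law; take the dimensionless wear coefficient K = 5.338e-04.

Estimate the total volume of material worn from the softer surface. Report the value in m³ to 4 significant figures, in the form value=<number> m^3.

All arithmetic keeps full precision, and intermediate values are shown rounded. Rounded once at the end, at four significant figures.
Convert: Sliding speed v = 1627 mm/s = 1.627 m/s. The distance L = v·t = 1.627 m/s × 103.1 s = 167.7 m.
Convert: Hardness H = 5.108 GPa = 5.108e+09 Pa.
As SI base values: W = 4.904 N, H = 5.108e+09 Pa, K = 5.338e-04.
Wear volume V = K·W·L/H = 5.338e-04 · 4.904 · 167.7 / 5.108e+09 = 8.597e-11 m³.

value=8.597e-11 m^3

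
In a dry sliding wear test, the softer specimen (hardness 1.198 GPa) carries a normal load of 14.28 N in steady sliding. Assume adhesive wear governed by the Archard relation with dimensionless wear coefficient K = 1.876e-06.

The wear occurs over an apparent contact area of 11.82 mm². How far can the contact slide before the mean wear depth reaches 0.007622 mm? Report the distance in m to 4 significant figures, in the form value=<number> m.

Displayed values are rounded, and each operation keeps exact precision. Rounded once at the end to 4 significant figures.
Hardness H = 1.198 GPa = 1.198e+09 Pa.
Contact area A = 11.82 mm² = 1.182e-05 m².
Depth limit h_lim = 0.007622 mm = 7.622e-06 m.
As SI base values: W = 14.28 N, H = 1.198e+09 Pa, K = 1.876e-06.
Volume at the limit: V_lim = h_lim·A = 7.622e-06 · 1.182e-05 = 9.009e-11 m³.
So the life L = V_lim·H/(K·W) = 9.009e-11 · 1.198e+09 / (1.876e-06 · 14.28) = 4029 m.

value=4029 m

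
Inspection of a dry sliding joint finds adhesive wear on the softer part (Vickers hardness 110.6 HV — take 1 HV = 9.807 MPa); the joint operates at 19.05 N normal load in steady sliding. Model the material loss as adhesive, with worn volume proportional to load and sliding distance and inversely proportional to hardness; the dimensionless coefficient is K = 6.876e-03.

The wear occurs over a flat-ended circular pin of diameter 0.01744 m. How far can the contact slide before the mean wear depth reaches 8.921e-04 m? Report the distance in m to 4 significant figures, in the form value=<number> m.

value=1765 m

The computation maintains full float precision; the intermediates are displayed rounded — a single final rounding: 4 significant figures.
Hardness H = 110.6 HV × 9.807 MPa/HV = 1085 MPa = 1.085e+09 Pa.
Contact area A = π·d²/4 = π·(0.01744 m)²/4 = 2.389e-04 m².
Working in SI base units: W = 19.05 N, H = 1.085e+09 Pa, K = 6.876e-03.
Limit volume V_lim = h_lim·A = 8.921e-04 · 2.389e-04 = 2.131e-07 m³.
Thus life L = V_lim·H/(K·W) = 2.131e-07 · 1.085e+09 / (6.876e-03 · 19.05) = 1765 m.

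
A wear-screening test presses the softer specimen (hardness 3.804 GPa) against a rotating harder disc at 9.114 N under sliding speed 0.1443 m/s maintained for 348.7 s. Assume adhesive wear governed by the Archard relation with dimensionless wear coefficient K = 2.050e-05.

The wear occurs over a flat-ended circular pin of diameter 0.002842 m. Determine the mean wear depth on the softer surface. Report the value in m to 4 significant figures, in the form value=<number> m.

The computation maintains full precision, and intermediate values appear rounded. Rounded just once: four significant digits.
Convert: Total distance L = v·t = 0.1443 m/s × 348.7 s = 50.32 m.
Convert: Hardness H = 3.804 GPa = 3.804e+09 Pa.
Convert: Contact area A = π·d²/4 = π·(0.002842 m)²/4 = 6.344e-06 m².
Collected in SI base units: W = 9.114 N, H = 3.804e+09 Pa, K = 2.050e-05.
Archard relation: V = K·W·L/H = 2.050e-05 · 9.114 · 50.32 / 3.804e+09 = 2.471e-12 m³.
Mean depth h = V/A = 2.471e-12 / 6.344e-06 = 3.896e-07 m.

value=3.896e-07 m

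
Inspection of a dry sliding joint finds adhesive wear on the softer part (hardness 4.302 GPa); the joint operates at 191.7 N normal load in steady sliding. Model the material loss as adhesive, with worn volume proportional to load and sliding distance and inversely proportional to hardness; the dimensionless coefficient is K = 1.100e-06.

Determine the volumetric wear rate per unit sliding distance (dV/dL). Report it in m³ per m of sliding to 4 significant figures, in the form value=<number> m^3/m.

All arithmetic runs at full float precision; intermediate values appear rounded; a single final rounding, at 4 significant digits.
Hardness H = 4.302 GPa = 4.302e+09 Pa.
Restated in SI base units: W = 191.7 N, H = 4.302e+09 Pa, K = 1.100e-06.
The wear rate dV/dL = K·W/H, so: 1.100e-06 · 191.7 / 4.302e+09 = 4.902e-14 m³/m.

value=4.902e-14 m^3/m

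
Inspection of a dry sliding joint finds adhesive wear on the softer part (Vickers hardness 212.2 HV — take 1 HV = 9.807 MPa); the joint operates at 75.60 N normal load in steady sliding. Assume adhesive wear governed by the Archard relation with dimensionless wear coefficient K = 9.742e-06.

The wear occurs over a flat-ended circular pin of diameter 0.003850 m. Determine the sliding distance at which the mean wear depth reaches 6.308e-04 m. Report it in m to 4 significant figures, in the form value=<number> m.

value=2.075e+04 m

The algebra maintains full precision; intermediates are shown rounded; a single final rounding to four significant figures.
Convert: Hardness H = 212.2 HV × 9.807 MPa/HV = 2081 MPa = 2.081e+09 Pa.
Convert: Contact area A = π·d²/4 = π·(0.003850 m)²/4 = 1.164e-05 m².
Collected in SI base units: W = 75.60 N, H = 2.081e+09 Pa, K = 9.742e-06.
Permissible volume V_lim = h_lim·A = 6.308e-04 · 1.164e-05 = 7.343e-09 m³.
Inverting, life L = V_lim·H/(K·W) = 7.343e-09 · 2.081e+09 / (9.742e-06 · 75.60) = 2.075e+04 m.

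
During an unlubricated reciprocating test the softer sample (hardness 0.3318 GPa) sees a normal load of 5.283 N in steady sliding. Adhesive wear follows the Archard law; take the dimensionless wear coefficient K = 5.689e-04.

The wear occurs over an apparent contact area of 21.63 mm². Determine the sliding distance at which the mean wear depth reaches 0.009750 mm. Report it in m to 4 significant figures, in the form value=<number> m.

value=23.28 m

All working math keeps full float precision — the intermediates are displayed rounded; a single final rounding, at 4 significant digits.
Hardness H = 0.3318 GPa = 3.318e+08 Pa.
Contact area A = 21.63 mm² = 2.163e-05 m².
Depth limit h_lim = 0.009750 mm = 9.750e-06 m.
As SI base values: W = 5.283 N, H = 3.318e+08 Pa, K = 5.689e-04.
Allowed volume V_lim = h_lim·A = 9.750e-06 · 2.163e-05 = 2.109e-10 m³.
Thus life L = V_lim·H/(K·W) = 2.109e-10 · 3.318e+08 / (5.689e-04 · 5.283) = 23.28 m.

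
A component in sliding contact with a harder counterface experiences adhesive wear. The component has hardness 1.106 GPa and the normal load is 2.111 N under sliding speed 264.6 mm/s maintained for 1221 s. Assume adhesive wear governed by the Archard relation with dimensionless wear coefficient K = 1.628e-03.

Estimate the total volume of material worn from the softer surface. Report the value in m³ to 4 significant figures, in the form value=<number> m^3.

value=1.004e-09 m^3

The algebra runs at exact precision, and intermediate values are printed rounded; a lone final rounding to 4 significant digits.
Convert: Sliding speed v = 264.6 mm/s = 0.2646 m/s. Distance L = v·t = 0.2646 m/s × 1221 s = 323.1 m.
Convert: Hardness H = 1.106 GPa = 1.106e+09 Pa.
In SI base units, W = 2.111 N, H = 1.106e+09 Pa, K = 1.628e-03.
Worn volume V = K·W·L/H = 1.628e-03 · 2.111 · 323.1 / 1.106e+09 = 1.004e-09 m³.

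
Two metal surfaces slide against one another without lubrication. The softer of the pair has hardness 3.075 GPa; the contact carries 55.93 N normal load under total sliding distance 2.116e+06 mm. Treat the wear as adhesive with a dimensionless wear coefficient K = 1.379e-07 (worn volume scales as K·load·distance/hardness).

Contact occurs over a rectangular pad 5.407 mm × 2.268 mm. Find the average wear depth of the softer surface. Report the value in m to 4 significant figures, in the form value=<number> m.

The intermediates are displayed rounded. The computation maintains full precision. Rounded once at the end: 4 significant digits.
The distance L = 2.116e+06 mm = 2116 m.
Hardness H = 3.075 GPa = 3.075e+09 Pa.
Pad sides 5.407 mm × 2.268 mm = 0.005407 m × 0.002268 m. Contact area A = 0.005407 m × 0.002268 m = 1.226e-05 m².
SI base units throughout: W = 55.93 N, H = 3.075e+09 Pa, K = 1.379e-07.
The Archard volume V = K·W·L/H = 1.379e-07 · 55.93 · 2116 / 3.075e+09 = 5.307e-12 m³.
Mean wear depth h = V/A = 5.307e-12 / 1.226e-05 = 4.328e-07 m.

value=4.328e-07 m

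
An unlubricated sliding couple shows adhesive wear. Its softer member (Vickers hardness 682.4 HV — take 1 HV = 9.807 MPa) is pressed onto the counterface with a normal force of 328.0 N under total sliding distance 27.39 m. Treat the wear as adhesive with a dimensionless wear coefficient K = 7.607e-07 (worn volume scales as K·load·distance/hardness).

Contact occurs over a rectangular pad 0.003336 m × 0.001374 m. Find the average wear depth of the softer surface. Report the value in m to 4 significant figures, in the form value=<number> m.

All working math maintains exact precision; intermediate values are displayed rounded. Rounded just once to 4 significant digits.
Convert: Hardness H = 682.4 HV × 9.807 MPa/HV = 6692 MPa = 6.692e+09 Pa.
Convert: Contact area A = 0.003336 m × 0.001374 m = 4.584e-06 m².
Working in SI base units: W = 328.0 N, H = 6.692e+09 Pa, K = 7.607e-07.
Wear volume V = K·W·L/H = 7.607e-07 · 328.0 · 27.39 / 6.692e+09 = 1.021e-12 m³.
Average depth h = V/A = 1.021e-12 / 4.584e-06 = 2.228e-07 m.

value=2.228e-07 m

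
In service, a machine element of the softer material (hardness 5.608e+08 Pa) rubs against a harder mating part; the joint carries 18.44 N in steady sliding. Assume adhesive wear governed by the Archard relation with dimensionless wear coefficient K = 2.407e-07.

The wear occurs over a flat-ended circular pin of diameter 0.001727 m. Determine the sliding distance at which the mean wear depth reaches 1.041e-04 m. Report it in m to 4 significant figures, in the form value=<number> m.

The intermediates appear rounded, and the algebra carries full precision. Rounded just once: 4 significant figures.
Contact area A = π·d²/4 = π·(0.001727 m)²/4 = 2.342e-06 m².
In SI base units: W = 18.44 N, H = 5.608e+08 Pa, K = 2.407e-07.
Wearable volume V_lim = h_lim·A = 1.041e-04 · 2.342e-06 = 2.439e-10 m³.
Thus life L = V_lim·H/(K·W) = 2.439e-10 · 5.608e+08 / (2.407e-07 · 18.44) = 3.081e+04 m.

value=3.081e+04 m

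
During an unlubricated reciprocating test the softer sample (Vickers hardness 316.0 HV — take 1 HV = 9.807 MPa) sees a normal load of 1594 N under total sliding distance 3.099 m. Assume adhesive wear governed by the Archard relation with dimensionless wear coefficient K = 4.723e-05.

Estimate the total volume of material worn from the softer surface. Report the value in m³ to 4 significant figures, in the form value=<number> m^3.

value=7.528e-11 m^3

All working math maintains exact precision — intermediates are shown rounded. Rounded just once: four significant figures.
Convert: Hardness H = 316.0 HV × 9.807 MPa/HV = 3099 MPa = 3.099e+09 Pa.
Collected in SI base units: W = 1594 N, H = 3.099e+09 Pa, K = 4.723e-05.
Volume removed: V = K·W·L/H = 4.723e-05 · 1594 · 3.099 / 3.099e+09 = 7.528e-11 m³.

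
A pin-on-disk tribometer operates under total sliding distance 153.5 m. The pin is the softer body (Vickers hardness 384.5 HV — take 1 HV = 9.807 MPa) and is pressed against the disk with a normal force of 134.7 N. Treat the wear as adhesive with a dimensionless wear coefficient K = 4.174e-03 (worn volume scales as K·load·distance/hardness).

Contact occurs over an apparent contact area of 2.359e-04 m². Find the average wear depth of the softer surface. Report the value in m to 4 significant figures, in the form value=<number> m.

value=9.702e-05 m

Intermediate values appear rounded — each operation carries full precision; a lone final rounding: 4 significant figures.
Hardness H = 384.5 HV × 9.807 MPa/HV = 3771 MPa = 3.771e+09 Pa.
Collected in SI base units: W = 134.7 N, H = 3.771e+09 Pa, K = 4.174e-03.
By Archard's law, V = K·W·L/H = 4.174e-03 · 134.7 · 153.5 / 3.771e+09 = 2.289e-08 m³.
Mean depth h = V/A = 2.289e-08 / 2.359e-04 = 9.702e-05 m.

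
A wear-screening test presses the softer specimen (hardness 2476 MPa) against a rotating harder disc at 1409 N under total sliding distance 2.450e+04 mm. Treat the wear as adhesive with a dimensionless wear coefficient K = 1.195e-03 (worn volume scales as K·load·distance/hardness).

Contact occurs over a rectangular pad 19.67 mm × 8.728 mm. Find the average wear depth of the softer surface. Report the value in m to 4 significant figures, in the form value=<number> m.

Intermediate values are displayed rounded; all working math keeps full precision — one final rounding: 4 significant digits.
Distance covered L = 2.450e+04 mm = 24.50 m.
Hardness H = 2476 MPa = 2.476e+09 Pa.
Pad sides 19.67 mm × 8.728 mm = 0.01967 m × 0.008728 m. Contact area A = 0.01967 m × 0.008728 m = 1.717e-04 m².
SI base units throughout: W = 1409 N, H = 2.476e+09 Pa, K = 1.195e-03.
The Archard volume V = K·W·L/H = 1.195e-03 · 1409 · 24.50 / 2.476e+09 = 1.666e-08 m³.
Depth h = V/A = 1.666e-08 / 1.717e-04 = 9.705e-05 m.

value=9.705e-05 m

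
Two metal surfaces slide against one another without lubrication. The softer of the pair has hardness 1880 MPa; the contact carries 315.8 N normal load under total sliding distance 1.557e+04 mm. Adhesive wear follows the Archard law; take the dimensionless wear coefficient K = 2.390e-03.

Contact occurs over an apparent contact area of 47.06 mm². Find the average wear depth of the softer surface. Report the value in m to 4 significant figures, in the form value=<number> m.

Every step carries full float precision — intermediates are shown rounded, and rounded just once, at 4 significant figures.
Convert: The distance L = 1.557e+04 mm = 15.57 m.
Convert: Hardness H = 1880 MPa = 1.880e+09 Pa.
Convert: Contact area A = 47.06 mm² = 4.706e-05 m².
SI base units throughout: W = 315.8 N, H = 1.880e+09 Pa, K = 2.390e-03.
Archard relation: V = K·W·L/H = 2.390e-03 · 315.8 · 15.57 / 1.880e+09 = 6.251e-09 m³.
Average depth h = V/A = 6.251e-09 / 4.706e-05 = 1.328e-04 m.

value=1.328e-04 m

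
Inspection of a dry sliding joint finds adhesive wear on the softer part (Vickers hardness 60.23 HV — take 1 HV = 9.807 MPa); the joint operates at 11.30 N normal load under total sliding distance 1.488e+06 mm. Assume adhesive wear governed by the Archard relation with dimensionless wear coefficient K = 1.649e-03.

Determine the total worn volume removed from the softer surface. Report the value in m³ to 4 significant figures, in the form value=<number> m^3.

value=4.694e-08 m^3

Intermediate values are displayed rounded. The algebra runs at full float precision, and one last rounding, at four significant digits.
Distance L = 1.488e+06 mm = 1488 m.
Hardness H = 60.23 HV × 9.807 MPa/HV = 590.7 MPa = 5.907e+08 Pa.
As SI base values: W = 11.30 N, H = 5.907e+08 Pa, K = 1.649e-03.
Archard relation: V = K·W·L/H = 1.649e-03 · 11.30 · 1488 / 5.907e+08 = 4.694e-08 m³.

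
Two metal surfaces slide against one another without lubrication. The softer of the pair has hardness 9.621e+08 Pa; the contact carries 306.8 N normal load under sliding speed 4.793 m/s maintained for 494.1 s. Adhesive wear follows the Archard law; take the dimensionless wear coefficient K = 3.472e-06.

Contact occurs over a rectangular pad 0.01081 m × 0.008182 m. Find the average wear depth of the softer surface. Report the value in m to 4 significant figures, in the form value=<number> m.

value=2.965e-05 m

Intermediate values are displayed rounded; the algebra keeps exact precision — a lone final rounding to four significant figures.
Convert: Distance covered L = v·t = 4.793 m/s × 494.1 s = 2368 m.
Convert: Contact area A = 0.01081 m × 0.008182 m = 8.845e-05 m².
Collected in SI base units: W = 306.8 N, H = 9.621e+08 Pa, K = 3.472e-06.
Archard volume V = K·W·L/H = 3.472e-06 · 306.8 · 2368 / 9.621e+08 = 2.622e-09 m³.
Average depth h = V/A = 2.622e-09 / 8.845e-05 = 2.965e-05 m.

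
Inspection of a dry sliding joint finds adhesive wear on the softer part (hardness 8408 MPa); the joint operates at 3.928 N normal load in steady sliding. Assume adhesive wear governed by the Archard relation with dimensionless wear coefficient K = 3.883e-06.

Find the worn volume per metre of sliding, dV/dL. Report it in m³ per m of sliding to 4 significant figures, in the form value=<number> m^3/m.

Quoted intermediates are rounded, and the computation holds full float precision — a single final rounding to four significant figures.
Hardness H = 8408 MPa = 8.408e+09 Pa.
As SI base values: W = 3.928 N, H = 8.408e+09 Pa, K = 3.883e-06.
The wear rate dV/dL = K·W/H: 3.883e-06 · 3.928 / 8.408e+09 = 1.814e-15 m³/m.

value=1.814e-15 m^3/m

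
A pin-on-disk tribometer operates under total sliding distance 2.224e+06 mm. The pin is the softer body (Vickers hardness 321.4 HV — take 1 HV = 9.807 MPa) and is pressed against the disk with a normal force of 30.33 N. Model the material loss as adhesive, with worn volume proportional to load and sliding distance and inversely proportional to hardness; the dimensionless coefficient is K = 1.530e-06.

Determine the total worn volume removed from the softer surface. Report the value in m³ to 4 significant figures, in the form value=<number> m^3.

Intermediates appear rounded; all arithmetic holds exact precision — a single final rounding, at 4 significant figures.
Sliding distance L = 2.224e+06 mm = 2224 m.
Hardness H = 321.4 HV × 9.807 MPa/HV = 3152 MPa = 3.152e+09 Pa.
SI base units throughout: W = 30.33 N, H = 3.152e+09 Pa, K = 1.530e-06.
Apply Archard: V = K·W·L/H = 1.530e-06 · 30.33 · 2224 / 3.152e+09 = 3.274e-11 m³.

value=3.274e-11 m^3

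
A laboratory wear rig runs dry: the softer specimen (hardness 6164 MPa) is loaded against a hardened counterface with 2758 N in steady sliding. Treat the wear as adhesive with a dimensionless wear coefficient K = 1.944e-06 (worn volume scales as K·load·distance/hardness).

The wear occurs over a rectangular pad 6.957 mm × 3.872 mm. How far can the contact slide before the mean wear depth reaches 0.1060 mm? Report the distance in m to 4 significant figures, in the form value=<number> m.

Each operation runs at exact precision; printed values are rounded — one last rounding: four significant figures.
Hardness H = 6164 MPa = 6.164e+09 Pa.
Pad sides 6.957 mm × 3.872 mm = 0.006957 m × 0.003872 m. Contact area A = 0.006957 m × 0.003872 m = 2.694e-05 m².
Depth limit h_lim = 0.1060 mm = 1.060e-04 m.
Working in SI base units: W = 2758 N, H = 6.164e+09 Pa, K = 1.944e-06.
Allowed volume V_lim = h_lim·A = 1.060e-04 · 2.694e-05 = 2.855e-09 m³.
So the life L = V_lim·H/(K·W) = 2.855e-09 · 6.164e+09 / (1.944e-06 · 2758) = 3283 m.

value=3283 m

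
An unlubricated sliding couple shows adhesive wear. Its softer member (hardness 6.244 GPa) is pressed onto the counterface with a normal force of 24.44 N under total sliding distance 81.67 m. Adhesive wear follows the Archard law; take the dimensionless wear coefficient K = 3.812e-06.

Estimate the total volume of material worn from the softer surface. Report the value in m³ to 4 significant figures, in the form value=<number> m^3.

The algebra holds exact precision — intermediate values appear rounded — one last rounding, at four significant figures.
Hardness H = 6.244 GPa = 6.244e+09 Pa.
Collected in SI base units: W = 24.44 N, H = 6.244e+09 Pa, K = 3.812e-06.
Archard relation: V = K·W·L/H = 3.812e-06 · 24.44 · 81.67 / 6.244e+09 = 1.219e-12 m³.

value=1.219e-12 m^3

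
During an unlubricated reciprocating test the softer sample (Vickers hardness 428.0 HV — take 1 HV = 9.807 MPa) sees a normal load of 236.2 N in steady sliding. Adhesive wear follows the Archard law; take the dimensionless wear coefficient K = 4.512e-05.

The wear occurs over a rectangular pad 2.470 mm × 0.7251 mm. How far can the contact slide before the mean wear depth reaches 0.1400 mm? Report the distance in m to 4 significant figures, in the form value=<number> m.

Intermediates appear rounded — all arithmetic runs at exact precision, and a single final rounding: 4 significant figures.
Convert: Hardness H = 428.0 HV × 9.807 MPa/HV = 4197 MPa = 4.197e+09 Pa.
Convert: Pad sides 2.470 mm × 0.7251 mm = 2.470e-03 m × 7.251e-04 m. Contact area A = 2.470e-03 m × 7.251e-04 m = 1.791e-06 m².
Convert: Depth limit h_lim = 0.1400 mm = 1.400e-04 m.
Restated in SI base units: W = 236.2 N, H = 4.197e+09 Pa, K = 4.512e-05.
Wearable volume V_lim = h_lim·A = 1.400e-04 · 1.791e-06 = 2.507e-10 m³.
So the life L = V_lim·H/(K·W) = 2.507e-10 · 4.197e+09 / (4.512e-05 · 236.2) = 98.75 m.

value=98.75 m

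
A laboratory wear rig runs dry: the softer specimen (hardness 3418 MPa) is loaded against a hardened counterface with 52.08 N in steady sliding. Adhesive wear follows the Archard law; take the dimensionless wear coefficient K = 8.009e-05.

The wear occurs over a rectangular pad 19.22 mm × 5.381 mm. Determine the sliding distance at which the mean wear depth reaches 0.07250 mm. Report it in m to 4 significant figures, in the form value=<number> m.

value=6144 m

The algebra holds exact precision — intermediates appear rounded, and one last rounding, at 4 significant figures.
Convert: Hardness H = 3418 MPa = 3.418e+09 Pa.
Convert: Pad sides 19.22 mm × 5.381 mm = 0.01922 m × 0.005381 m. Contact area A = 0.01922 m × 0.005381 m = 1.034e-04 m².
Convert: Depth limit h_lim = 0.07250 mm = 7.250e-05 m.
Working in SI base units: W = 52.08 N, H = 3.418e+09 Pa, K = 8.009e-05.
Limit volume V_lim = h_lim·A = 7.250e-05 · 1.034e-04 = 7.498e-09 m³.
Thus life L = V_lim·H/(K·W) = 7.498e-09 · 3.418e+09 / (8.009e-05 · 52.08) = 6144 m.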